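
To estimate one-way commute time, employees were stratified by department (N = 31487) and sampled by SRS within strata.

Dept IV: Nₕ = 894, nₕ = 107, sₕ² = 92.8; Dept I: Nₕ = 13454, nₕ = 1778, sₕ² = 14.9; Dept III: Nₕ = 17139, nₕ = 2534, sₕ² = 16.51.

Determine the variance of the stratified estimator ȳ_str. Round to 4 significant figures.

Var(ȳ_str) = Σₕ Wₕ²(1 − fₕ)sₕ²/nₕ with Wₕ = Nₕ/N, N = 31487.
Dept IV: Wₕ = 0.02839267; term = 0.02839267²·(1 − 0.11968680)·92.8/107 = 6.1547991 × 10^-4.
Dept I: Wₕ = 0.42728745; term = 0.42728745²·(1 − 0.13215401)·14.9/1778 = 0.0013278146.
Dept III: Wₕ = 0.54431988; term = 0.54431988²·(1 − 0.14784993)·16.51/2534 = 0.0016449963.
Sum = 0.0035882908.

0.003588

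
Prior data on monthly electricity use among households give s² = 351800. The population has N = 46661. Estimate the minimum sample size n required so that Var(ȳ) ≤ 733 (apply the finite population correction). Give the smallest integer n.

476

Without fpc, n₀ = s²/D = 351800/733 = 479.9454.
With fpc, (1 − n/N)·s²/n ≤ D requires n ≥ n₀/(1 + n₀/N) = 479.9454/(1 + 479.9454/46661) = 475.0590.
Rounding up, n = 476.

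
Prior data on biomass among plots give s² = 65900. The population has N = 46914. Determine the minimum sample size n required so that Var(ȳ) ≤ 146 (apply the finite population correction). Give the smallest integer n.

Without fpc, n₀ = s²/D = 65900/146 = 451.3699.
With fpc, (1 − n/N)·s²/n ≤ D requires n ≥ n₀/(1 + n₀/N) = 451.3699/(1 + 451.3699/46914) = 447.0686.
Rounding up, n = 448.

448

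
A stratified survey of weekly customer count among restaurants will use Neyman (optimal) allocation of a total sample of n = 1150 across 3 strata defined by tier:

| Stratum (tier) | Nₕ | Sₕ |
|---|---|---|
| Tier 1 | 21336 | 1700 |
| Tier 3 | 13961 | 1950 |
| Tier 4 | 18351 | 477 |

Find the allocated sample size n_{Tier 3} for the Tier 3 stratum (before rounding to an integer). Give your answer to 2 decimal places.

Neyman allocation: nₕ = n·NₕSₕ / Σⱼ NⱼSⱼ.
Σ NⱼSⱼ = 21336·1700 + 13961·1950 + 18351·477 = 7.2248577 × 10^7.
n_{Tier 3} = 1150·13961·1950 / (7.2248577 × 10^7) = 433.33.

433.33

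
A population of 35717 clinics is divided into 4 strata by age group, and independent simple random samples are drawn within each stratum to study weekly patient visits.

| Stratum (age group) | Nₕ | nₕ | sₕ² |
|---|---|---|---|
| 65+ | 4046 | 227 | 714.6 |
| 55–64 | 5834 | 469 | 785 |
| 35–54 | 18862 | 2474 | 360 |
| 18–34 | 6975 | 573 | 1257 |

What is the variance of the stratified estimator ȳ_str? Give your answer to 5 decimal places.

Var(ȳ_str) = Σₕ Wₕ²(1 − fₕ)sₕ²/nₕ with Wₕ = Nₕ/N, N = 35717.
65+: Wₕ = 0.11327939; term = 0.11327939²·(1 − 0.05610479)·714.6/227 = 0.038129643.
55–64: Wₕ = 0.16333959; term = 0.16333959²·(1 − 0.08039081)·785/469 = 0.041066058.
35–54: Wₕ = 0.52809586; term = 0.52809586²·(1 − 0.13116319)·360/2474 = 0.035258721.
18–34: Wₕ = 0.19528516; term = 0.19528516²·(1 − 0.08215054)·1257/573 = 0.076787511.
Sum = 0.19124193.

0.19124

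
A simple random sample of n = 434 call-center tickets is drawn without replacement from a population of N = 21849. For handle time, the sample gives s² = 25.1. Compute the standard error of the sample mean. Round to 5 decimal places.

Under SRS without replacement, Var(ȳ) = (1 − f)·s²/n with f = n/N = 434/21849 = 0.01986361.
Var(ȳ) = (1 − 0.01986361)·25.1/434 = 0.98013639·0.057834101 = 0.056685307.
SE(ȳ) = √(0.056685307) = 0.23809.

0.23809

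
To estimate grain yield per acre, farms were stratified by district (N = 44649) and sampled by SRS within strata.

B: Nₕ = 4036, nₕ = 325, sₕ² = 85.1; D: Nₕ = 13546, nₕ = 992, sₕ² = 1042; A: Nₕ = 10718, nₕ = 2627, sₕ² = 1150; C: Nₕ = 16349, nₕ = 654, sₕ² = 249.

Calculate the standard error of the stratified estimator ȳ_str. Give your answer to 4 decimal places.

0.3995

Var(ȳ_str) = Σₕ Wₕ²(1 − fₕ)sₕ²/nₕ with Wₕ = Nₕ/N, N = 44649.
B: Wₕ = 0.09039396; term = 0.09039396²·(1 − 0.08052527)·85.1/325 = 0.0019672739.
D: Wₕ = 0.30338865; term = 0.30338865²·(1 − 0.07323195)·1042/992 = 0.089603664.
A: Wₕ = 0.24005017; term = 0.24005017²·(1 − 0.24510170)·1150/2627 = 0.019042776.
C: Wₕ = 0.36616722; term = 0.36616722²·(1 − 0.04000245)·249/654 = 0.049006156.
Sum = 0.15961987.
SE = √(0.15961987) = 0.3995.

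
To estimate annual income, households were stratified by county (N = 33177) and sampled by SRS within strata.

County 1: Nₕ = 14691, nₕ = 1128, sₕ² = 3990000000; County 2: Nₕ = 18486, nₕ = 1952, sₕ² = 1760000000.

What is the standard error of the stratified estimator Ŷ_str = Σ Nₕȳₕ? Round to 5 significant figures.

3.1311 × 10^7

Var(Ŷ_str) = Σₕ Nₕ²(1 − fₕ)sₕ²/nₕ.
County 1: 14691²·(1 − 1128/14691)·3990000000/1128 = 7.0480815 × 10^14.
County 2: 18486²·(1 − 1952/18486)·1760000000/1952 = 2.7558383 × 10^14.
Sum = 9.8039198 × 10^14.
SE = √(9.8039198 × 10^14) = 3.1311 × 10^7.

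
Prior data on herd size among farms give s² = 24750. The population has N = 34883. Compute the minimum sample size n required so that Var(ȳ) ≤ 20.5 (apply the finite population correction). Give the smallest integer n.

Without fpc, n₀ = s²/D = 24750/20.5 = 1207.3171.
With fpc, (1 − n/N)·s²/n ≤ D requires n ≥ n₀/(1 + n₀/N) = 1207.3171/(1 + 1207.3171/34883) = 1166.9291.
Rounding up, n = 1167.

1167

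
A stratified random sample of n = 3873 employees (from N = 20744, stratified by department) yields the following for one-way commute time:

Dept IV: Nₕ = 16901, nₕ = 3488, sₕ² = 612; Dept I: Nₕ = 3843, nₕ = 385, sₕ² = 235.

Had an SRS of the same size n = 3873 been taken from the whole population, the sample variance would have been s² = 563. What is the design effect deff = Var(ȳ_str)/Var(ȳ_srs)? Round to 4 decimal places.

Var(ȳ_str) = Σ Wₕ²(1−fₕ)sₕ²/nₕ with Wₕ = Nₕ/20744:
  Dept IV: (16901/20744)²·(1−3488/16901)·612/3488 = 0.092433259
  Dept I: (3843/20744)²·(1−385/3843)·235/385 = 0.018850267
  → Var(ȳ_str) = 0.11128353.
Var(ȳ_srs) = (1 − 3873/20744)·563/3873 = 0.11822497.
deff = 0.11128353 / 0.11822497 = 0.9413.

0.9413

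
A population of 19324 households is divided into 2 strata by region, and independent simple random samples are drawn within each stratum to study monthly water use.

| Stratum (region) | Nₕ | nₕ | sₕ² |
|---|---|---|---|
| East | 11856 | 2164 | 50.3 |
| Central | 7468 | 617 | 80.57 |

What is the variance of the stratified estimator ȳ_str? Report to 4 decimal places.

Var(ȳ_str) = Σₕ Wₕ²(1 − fₕ)sₕ²/nₕ with Wₕ = Nₕ/N, N = 19324.
East: Wₕ = 0.61353757; term = 0.61353757²·(1 − 0.18252362)·50.3/2164 = 0.0071526713.
Central: Wₕ = 0.38646243; term = 0.38646243²·(1 − 0.08261918)·80.57/617 = 0.017891733.
Sum = 0.025044404.

0.0250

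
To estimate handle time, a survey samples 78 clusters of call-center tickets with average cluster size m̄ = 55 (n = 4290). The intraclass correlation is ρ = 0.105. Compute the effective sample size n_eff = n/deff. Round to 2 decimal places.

643.18

deff = 1 + (55 − 1)·0.105 = 1 + 5.67 = 6.67.
n_eff = 4290 / 6.67 = 643.18.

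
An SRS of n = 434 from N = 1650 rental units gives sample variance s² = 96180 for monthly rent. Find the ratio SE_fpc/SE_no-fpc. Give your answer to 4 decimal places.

f = n/N = 434/1650 = 0.26303030.
SE_no-fpc = √(s²/n) = 14.886669; SE_fpc = √((1−f)s²/n) = 12.779749.
Ratio = √(1−f) = 0.85846939.

0.8585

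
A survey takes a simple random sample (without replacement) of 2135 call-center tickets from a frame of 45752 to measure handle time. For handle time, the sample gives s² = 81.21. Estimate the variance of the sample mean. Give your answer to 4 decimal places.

Under SRS without replacement, Var(ȳ) = (1 − f)·s²/n with f = n/N = 2135/45752 = 0.04666463.
Var(ȳ) = (1 − 0.04666463)·81.21/2135 = 0.95333537·0.038037471 = 0.036262466.

0.0363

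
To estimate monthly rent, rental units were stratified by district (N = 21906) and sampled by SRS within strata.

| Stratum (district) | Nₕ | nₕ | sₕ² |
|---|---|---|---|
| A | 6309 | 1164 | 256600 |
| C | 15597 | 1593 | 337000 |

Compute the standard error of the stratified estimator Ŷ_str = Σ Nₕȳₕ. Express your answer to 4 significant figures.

231000

Var(Ŷ_str) = Σₕ Nₕ²(1 − fₕ)sₕ²/nₕ.
A: 6309²·(1 − 1164/6309)·256600/1164 = 7.155658 × 10^9.
C: 15597²·(1 − 1593/15597)·337000/1593 = 4.620695 × 10^10.
Sum = 5.3362608 × 10^10.
SE = √(5.3362608 × 10^10) = 231000.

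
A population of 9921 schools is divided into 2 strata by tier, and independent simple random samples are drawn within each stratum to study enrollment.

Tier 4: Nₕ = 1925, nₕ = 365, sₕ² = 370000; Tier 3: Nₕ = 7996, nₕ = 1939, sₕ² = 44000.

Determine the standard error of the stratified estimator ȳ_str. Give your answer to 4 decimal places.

Var(ȳ_str) = Σₕ Wₕ²(1 − fₕ)sₕ²/nₕ with Wₕ = Nₕ/N, N = 9921.
Tier 4: Wₕ = 0.19403286; term = 0.19403286²·(1 − 0.18961039)·370000/365 = 30.928104.
Tier 3: Wₕ = 0.80596714; term = 0.80596714²·(1 − 0.24249625)·44000/1939 = 11.165915.
Sum = 42.094019.
SE = √(42.094019) = 6.4880.

6.4880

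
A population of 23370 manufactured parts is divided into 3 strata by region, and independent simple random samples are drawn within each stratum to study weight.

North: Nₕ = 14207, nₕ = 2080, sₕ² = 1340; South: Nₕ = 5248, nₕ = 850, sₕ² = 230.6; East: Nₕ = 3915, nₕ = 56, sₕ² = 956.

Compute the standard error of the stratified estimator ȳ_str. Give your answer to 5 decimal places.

Var(ȳ_str) = Σₕ Wₕ²(1 − fₕ)sₕ²/nₕ with Wₕ = Nₕ/N, N = 23370.
North: Wₕ = 0.60791613; term = 0.60791613²·(1 − 0.14640670)·1340/2080 = 0.20322625.
South: Wₕ = 0.22456140; term = 0.22456140²·(1 − 0.16196646)·230.6/850 = 0.011464946.
East: Wₕ = 0.16752246; term = 0.16752246²·(1 − 0.01430396)·956/56 = 0.47223588.
Sum = 0.68692708.
SE = √(0.68692708) = 0.82881.

0.82881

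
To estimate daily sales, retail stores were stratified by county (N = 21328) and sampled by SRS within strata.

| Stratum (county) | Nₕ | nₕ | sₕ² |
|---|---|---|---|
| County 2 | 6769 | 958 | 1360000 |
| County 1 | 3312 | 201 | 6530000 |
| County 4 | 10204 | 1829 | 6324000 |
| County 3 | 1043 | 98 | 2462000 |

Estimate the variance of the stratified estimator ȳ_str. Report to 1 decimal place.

Var(ȳ_str) = Σₕ Wₕ²(1 − fₕ)sₕ²/nₕ with Wₕ = Nₕ/N, N = 21328.
County 2: Wₕ = 0.31737622; term = 0.31737622²·(1 − 0.14152755)·1360000/958 = 122.75764.
County 1: Wₕ = 0.15528882; term = 0.15528882²·(1 − 0.06068841)·6530000/201 = 735.88034.
County 4: Wₕ = 0.47843211; term = 0.47843211²·(1 − 0.17924343)·6324000/1829 = 649.58077.
County 3: Wₕ = 0.04890285; term = 0.04890285²·(1 − 0.09395973)·2462000/98 = 54.43495.
Sum = 1562.6537.

1562.7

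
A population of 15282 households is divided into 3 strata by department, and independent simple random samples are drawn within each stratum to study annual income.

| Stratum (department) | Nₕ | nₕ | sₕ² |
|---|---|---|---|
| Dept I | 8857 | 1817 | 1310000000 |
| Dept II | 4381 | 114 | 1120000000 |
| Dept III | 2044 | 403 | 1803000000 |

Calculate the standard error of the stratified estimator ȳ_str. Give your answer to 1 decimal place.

Var(ȳ_str) = Σₕ Wₕ²(1 − fₕ)sₕ²/nₕ with Wₕ = Nₕ/N, N = 15282.
Dept I: Wₕ = 0.57957074; term = 0.57957074²·(1 − 0.20514847)·1310000000/1817 = 192493.15.
Dept II: Wₕ = 0.28667714; term = 0.28667714²·(1 − 0.02602146)·1120000000/114 = 786409.37.
Dept III: Wₕ = 0.13375213; term = 0.13375213²·(1 − 0.19716243)·1803000000/403 = 64256.899.
Sum = 1.0431594 × 10^6.
SE = √(1.0431594 × 10^6) = 1021.4.

1021.4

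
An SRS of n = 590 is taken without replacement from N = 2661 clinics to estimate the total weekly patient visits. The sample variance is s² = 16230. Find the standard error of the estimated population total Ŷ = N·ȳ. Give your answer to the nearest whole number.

Var(Ŷ) = N²·Var(ȳ) = N²·(1 − n/N)·s²/n.
f = 590/2661 = 0.22172116; Var(ȳ) = 0.77827884·16230/590 = 21.409264.
Var(Ŷ) = 2661² · 21.409264 = 1.5159731 × 10^8.
SE(Ŷ) = √(1.5159731 × 10^8) = 12312.

12312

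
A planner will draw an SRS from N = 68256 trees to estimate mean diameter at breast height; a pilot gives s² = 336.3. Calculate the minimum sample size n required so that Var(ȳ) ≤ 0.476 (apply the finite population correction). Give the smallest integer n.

Without fpc, n₀ = s²/D = 336.3/0.476 = 706.5126.
With fpc, (1 − n/N)·s²/n ≤ D requires n ≥ n₀/(1 + n₀/N) = 706.5126/(1 + 706.5126/68256) = 699.2745.
Rounding up, n = 700.

700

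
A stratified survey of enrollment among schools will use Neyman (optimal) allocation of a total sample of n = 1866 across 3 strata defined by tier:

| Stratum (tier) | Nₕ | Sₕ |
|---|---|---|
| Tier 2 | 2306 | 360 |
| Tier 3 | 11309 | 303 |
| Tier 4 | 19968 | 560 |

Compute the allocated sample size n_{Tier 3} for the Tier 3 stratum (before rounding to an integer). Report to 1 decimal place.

414.2

Neyman allocation: nₕ = n·NₕSₕ / Σⱼ NⱼSⱼ.
Σ NⱼSⱼ = 2306·360 + 11309·303 + 19968·560 = 1.5438867 × 10^7.
n_{Tier 3} = 1866·11309·303 / (1.5438867 × 10^7) = 414.2.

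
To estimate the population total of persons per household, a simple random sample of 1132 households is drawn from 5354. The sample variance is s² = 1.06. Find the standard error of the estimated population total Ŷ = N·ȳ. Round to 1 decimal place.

145.5

Var(Ŷ) = N²·Var(ȳ) = N²·(1 − n/N)·s²/n.
f = 1132/5354 = 0.21143071; Var(ȳ) = 0.78856929·1.06/1132 = 7.3841294 × 10^-4.
Var(Ŷ) = 5354² · (7.3841294 × 10^-4) = 21166.84.
SE(Ŷ) = √(21166.84) = 145.5.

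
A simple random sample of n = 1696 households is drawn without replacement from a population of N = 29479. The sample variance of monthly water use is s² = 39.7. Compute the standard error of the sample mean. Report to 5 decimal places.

0.14853

Under SRS without replacement, Var(ȳ) = (1 − f)·s²/n with f = n/N = 1696/29479 = 0.05753248.
Var(ȳ) = (1 − 0.05753248)·39.7/1696 = 0.94246752·0.023408019 = 0.022061297.
SE(ȳ) = √(0.022061297) = 0.14853.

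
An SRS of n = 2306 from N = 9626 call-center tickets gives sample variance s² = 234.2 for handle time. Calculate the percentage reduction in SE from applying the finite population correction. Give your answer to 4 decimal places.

f = n/N = 2306/9626 = 0.23955953.
SE_no-fpc = √(s²/n) = 0.31868659; SE_fpc = √((1−f)s²/n) = 0.27790503.
Ratio = √(1−f) = 0.87203238. Reduction = 100·(1 − 0.87203238) = 12.7968%.

12.7968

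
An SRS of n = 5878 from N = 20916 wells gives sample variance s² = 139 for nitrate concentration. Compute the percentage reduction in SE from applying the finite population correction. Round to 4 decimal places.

f = n/N = 5878/20916 = 0.28102888.
SE_no-fpc = √(s²/n) = 0.15377743; SE_fpc = √((1−f)s²/n) = 0.13039122.
Ratio = √(1−f) = 0.84792165. Reduction = 100·(1 − 0.84792165) = 15.2078%.

15.2078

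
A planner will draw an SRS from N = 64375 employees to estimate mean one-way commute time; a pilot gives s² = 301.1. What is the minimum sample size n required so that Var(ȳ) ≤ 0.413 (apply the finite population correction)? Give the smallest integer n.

721

Without fpc, n₀ = s²/D = 301.1/0.413 = 729.0557.
With fpc, (1 − n/N)·s²/n ≤ D requires n ≥ n₀/(1 + n₀/N) = 729.0557/(1 + 729.0557/64375) = 720.8915.
Rounding up, n = 721.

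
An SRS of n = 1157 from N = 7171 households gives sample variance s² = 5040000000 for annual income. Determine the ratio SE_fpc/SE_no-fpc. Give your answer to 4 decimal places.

0.9158

f = n/N = 1157/7171 = 0.16134430.
SE_no-fpc = √(s²/n) = 2087.1256; SE_fpc = √((1−f)s²/n) = 1911.351.
Ratio = √(1−f) = 0.91578147.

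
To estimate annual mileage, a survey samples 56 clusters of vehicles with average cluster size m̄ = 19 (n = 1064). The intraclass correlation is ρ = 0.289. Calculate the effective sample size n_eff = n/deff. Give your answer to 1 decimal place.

171.6

deff = 1 + (19 − 1)·0.289 = 1 + 5.202 = 6.202.
n_eff = 1064 / 6.202 = 171.6.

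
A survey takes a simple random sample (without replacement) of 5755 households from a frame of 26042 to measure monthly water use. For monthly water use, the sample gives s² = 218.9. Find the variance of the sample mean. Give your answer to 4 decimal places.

0.0296

Under SRS without replacement, Var(ȳ) = (1 − f)·s²/n with f = n/N = 5755/26042 = 0.22098917.
Var(ȳ) = (1 − 0.22098917)·218.9/5755 = 0.77901083·0.03803649 = 0.029630838.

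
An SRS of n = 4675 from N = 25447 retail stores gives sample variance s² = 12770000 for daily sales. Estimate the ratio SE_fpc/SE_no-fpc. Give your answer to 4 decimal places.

0.9035

f = n/N = 4675/25447 = 0.18371517.
SE_no-fpc = √(s²/n) = 52.26424; SE_fpc = √((1−f)s²/n) = 47.219948.
Ratio = √(1−f) = 0.90348482.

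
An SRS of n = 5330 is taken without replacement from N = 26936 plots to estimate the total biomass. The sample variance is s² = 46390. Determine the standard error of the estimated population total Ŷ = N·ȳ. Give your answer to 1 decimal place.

Var(Ŷ) = N²·Var(ȳ) = N²·(1 − n/N)·s²/n.
f = 5330/26936 = 0.19787645; Var(ȳ) = 0.80212355·46390/5330 = 6.9813343.
Var(Ŷ) = 26936² · 6.9813343 = 5.0652938 × 10^9.
SE(Ŷ) = √(5.0652938 × 10^9) = 71170.9.

71170.9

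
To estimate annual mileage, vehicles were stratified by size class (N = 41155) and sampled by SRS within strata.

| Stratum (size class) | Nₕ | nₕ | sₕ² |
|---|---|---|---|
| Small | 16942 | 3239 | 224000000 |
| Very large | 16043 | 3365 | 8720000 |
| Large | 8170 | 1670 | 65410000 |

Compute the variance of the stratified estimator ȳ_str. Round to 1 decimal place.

Var(ȳ_str) = Σₕ Wₕ²(1 − fₕ)sₕ²/nₕ with Wₕ = Nₕ/N, N = 41155.
Small: Wₕ = 0.41166322; term = 0.41166322²·(1 − 0.19118168)·224000000/3239 = 9479.2111.
Very large: Wₕ = 0.38981898; term = 0.38981898²·(1 − 0.20974880)·8720000/3365 = 311.18778.
Large: Wₕ = 0.19851780; term = 0.19851780²·(1 − 0.20440636)·65410000/1670 = 1228.0552.
Sum = 11018.454.

11018.5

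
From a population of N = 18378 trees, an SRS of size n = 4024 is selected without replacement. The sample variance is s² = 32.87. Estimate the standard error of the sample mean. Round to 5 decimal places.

0.07987

Under SRS without replacement, Var(ȳ) = (1 − f)·s²/n with f = n/N = 4024/18378 = 0.21895745.
Var(ȳ) = (1 − 0.21895745)·32.87/4024 = 0.78104255·0.0081684891 = 0.0063799375.
SE(ȳ) = √(0.0063799375) = 0.07987.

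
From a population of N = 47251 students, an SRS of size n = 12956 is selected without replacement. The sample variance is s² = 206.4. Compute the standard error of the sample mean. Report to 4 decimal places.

Under SRS without replacement, Var(ȳ) = (1 − f)·s²/n with f = n/N = 12956/47251 = 0.27419526.
Var(ȳ) = (1 − 0.27419526)·206.4/12956 = 0.72580474·0.015930843 = 0.011562681.
SE(ȳ) = √(0.011562681) = 0.1075.

0.1075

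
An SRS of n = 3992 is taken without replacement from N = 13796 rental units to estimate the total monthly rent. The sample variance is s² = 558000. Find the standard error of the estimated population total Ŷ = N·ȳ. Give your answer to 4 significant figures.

137500

Var(Ŷ) = N²·Var(ȳ) = N²·(1 − n/N)·s²/n.
f = 3992/13796 = 0.28935923; Var(ȳ) = 0.71064077·558000/3992 = 99.333053.
Var(Ŷ) = 13796² · 99.333053 = 1.8906022 × 10^10.
SE(Ŷ) = √(1.8906022 × 10^10) = 137500.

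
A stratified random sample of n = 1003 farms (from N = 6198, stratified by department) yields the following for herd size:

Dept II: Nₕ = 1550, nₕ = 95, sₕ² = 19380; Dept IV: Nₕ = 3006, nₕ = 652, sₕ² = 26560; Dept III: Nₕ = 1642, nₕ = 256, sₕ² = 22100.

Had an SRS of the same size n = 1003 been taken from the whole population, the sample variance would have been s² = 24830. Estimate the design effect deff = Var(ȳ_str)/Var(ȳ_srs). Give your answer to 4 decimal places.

1.1853

Var(ȳ_str) = Σ Wₕ²(1−fₕ)sₕ²/nₕ with Wₕ = Nₕ/6198:
  Dept II: (1550/6198)²·(1−95/1550)·19380/95 = 11.976274
  Dept IV: (3006/6198)²·(1−652/3006)·26560/652 = 7.5036534
  Dept III: (1642/6198)²·(1−256/1642)·22100/256 = 5.1142923
  → Var(ȳ_str) = 24.59422.
Var(ȳ_srs) = (1 − 1003/6198)·24830/1003 = 20.749602.
deff = 24.59422 / 20.749602 = 1.1853.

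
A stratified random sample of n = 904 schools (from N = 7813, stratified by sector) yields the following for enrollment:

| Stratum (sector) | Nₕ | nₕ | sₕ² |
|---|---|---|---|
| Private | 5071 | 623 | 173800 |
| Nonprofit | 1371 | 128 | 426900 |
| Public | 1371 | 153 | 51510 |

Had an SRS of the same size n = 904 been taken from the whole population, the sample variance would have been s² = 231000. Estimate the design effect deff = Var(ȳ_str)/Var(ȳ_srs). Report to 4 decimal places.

Var(ȳ_str) = Σ Wₕ²(1−fₕ)sₕ²/nₕ with Wₕ = Nₕ/7813:
  Private: (5071/7813)²·(1−623/5071)·173800/623 = 103.08239
  Nonprofit: (1371/7813)²·(1−128/1371)·426900/128 = 93.108455
  Public: (1371/7813)²·(1−153/1371)·51510/153 = 9.2097791
  → Var(ȳ_str) = 205.40062.
Var(ȳ_srs) = (1 − 904/7813)·231000/904 = 225.96487.
deff = 205.40062 / 225.96487 = 0.9090.

0.9090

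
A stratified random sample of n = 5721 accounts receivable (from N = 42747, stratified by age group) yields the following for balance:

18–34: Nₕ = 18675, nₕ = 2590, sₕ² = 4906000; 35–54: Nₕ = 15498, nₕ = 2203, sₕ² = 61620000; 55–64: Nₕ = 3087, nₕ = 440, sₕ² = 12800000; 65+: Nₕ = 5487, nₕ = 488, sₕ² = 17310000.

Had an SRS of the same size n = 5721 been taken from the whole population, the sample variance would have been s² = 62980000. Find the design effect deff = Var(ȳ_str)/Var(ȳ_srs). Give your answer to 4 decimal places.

0.4329

Var(ȳ_str) = Σ Wₕ²(1−fₕ)sₕ²/nₕ with Wₕ = Nₕ/42747:
  18–34: (18675/42747)²·(1−2590/18675)·4906000/2590 = 311.38535
  35–54: (15498/42747)²·(1−2203/15498)·61620000/2203 = 3153.9871
  55–64: (3087/42747)²·(1−440/3087)·12800000/440 = 130.0878
  65+: (5487/42747)²·(1−488/5487)·17310000/488 = 532.45641
  → Var(ȳ_str) = 4127.9167.
Var(ȳ_srs) = (1 − 5721/42747)·62980000/5721 = 9535.2452.
deff = 4127.9167 / 9535.2452 = 0.4329.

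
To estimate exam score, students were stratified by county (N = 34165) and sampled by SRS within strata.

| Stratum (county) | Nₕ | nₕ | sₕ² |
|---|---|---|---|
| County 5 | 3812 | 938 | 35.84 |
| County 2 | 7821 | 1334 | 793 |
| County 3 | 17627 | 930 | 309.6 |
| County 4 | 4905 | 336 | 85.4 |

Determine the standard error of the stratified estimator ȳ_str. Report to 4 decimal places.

0.3391

Var(ȳ_str) = Σₕ Wₕ²(1 − fₕ)sₕ²/nₕ with Wₕ = Nₕ/N, N = 34165.
County 5: Wₕ = 0.11157617; term = 0.11157617²·(1 − 0.24606506)·35.84/938 = 3.5862616 × 10^-4.
County 2: Wₕ = 0.22891848; term = 0.22891848²·(1 − 0.17056642)·793/1334 = 0.025838107.
County 3: Wₕ = 0.51593736; term = 0.51593736²·(1 − 0.05275997)·309.6/930 = 0.083940588.
County 4: Wₕ = 0.14356798; term = 0.14356798²·(1 − 0.06850153)·85.4/336 = 0.0048799561.
Sum = 0.11501728.
SE = √(0.11501728) = 0.3391.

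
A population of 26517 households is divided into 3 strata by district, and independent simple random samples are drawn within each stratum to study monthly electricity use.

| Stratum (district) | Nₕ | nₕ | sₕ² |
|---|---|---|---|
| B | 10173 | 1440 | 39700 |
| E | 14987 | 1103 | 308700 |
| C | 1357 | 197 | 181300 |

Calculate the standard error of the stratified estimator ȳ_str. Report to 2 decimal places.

9.40

Var(ȳ_str) = Σₕ Wₕ²(1 − fₕ)sₕ²/nₕ with Wₕ = Nₕ/N, N = 26517.
B: Wₕ = 0.38364068; term = 0.38364068²·(1 − 0.14155116)·39700/1440 = 3.4833069.
E: Wₕ = 0.56518460; term = 0.56518460²·(1 − 0.07359712)·308700/1103 = 82.821225.
C: Wₕ = 0.05117472; term = 0.05117472²·(1 − 0.14517318)·181300/197 = 2.0602534.
Sum = 88.364785.
SE = √(88.364785) = 9.40.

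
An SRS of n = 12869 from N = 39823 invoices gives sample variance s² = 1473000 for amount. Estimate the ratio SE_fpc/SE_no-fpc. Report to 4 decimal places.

0.8227

f = n/N = 12869/39823 = 0.32315496.
SE_no-fpc = √(s²/n) = 10.69865; SE_fpc = √((1−f)s²/n) = 8.8018426.
Ratio = √(1−f) = 0.82270593.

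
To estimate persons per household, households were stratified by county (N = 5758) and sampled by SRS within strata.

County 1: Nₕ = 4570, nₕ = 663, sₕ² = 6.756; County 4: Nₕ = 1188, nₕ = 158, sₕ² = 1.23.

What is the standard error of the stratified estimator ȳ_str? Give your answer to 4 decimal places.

Var(ȳ_str) = Σₕ Wₕ²(1 − fₕ)sₕ²/nₕ with Wₕ = Nₕ/N, N = 5758.
County 1: Wₕ = 0.79367836; term = 0.79367836²·(1 − 0.14507659)·6.756/663 = 0.0054877258.
County 4: Wₕ = 0.20632164; term = 0.20632164²·(1 − 0.13299663)·1.23/158 = 2.8731505 × 10^-4.
Sum = 0.0057750409.
SE = √(0.0057750409) = 0.0760.

0.0760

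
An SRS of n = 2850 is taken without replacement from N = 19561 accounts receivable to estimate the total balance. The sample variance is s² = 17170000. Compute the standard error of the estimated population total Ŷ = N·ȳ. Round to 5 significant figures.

1.4033 × 10^6

Var(Ŷ) = N²·Var(ȳ) = N²·(1 − n/N)·s²/n.
f = 2850/19561 = 0.14569807; Var(ȳ) = 0.85430193·17170000/2850 = 5146.7944.
Var(Ŷ) = 19561² · 5146.7944 = 1.9693319 × 10^12.
SE(Ŷ) = √(1.9693319 × 10^12) = 1.4033 × 10^6.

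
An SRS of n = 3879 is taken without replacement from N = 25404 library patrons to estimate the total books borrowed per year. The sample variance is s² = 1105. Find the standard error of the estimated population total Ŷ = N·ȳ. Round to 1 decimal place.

12480.8

Var(Ŷ) = N²·Var(ȳ) = N²·(1 − n/N)·s²/n.
f = 3879/25404 = 0.15269249; Var(ȳ) = 0.84730751·1105/3879 = 0.24137015.
Var(Ŷ) = 25404² · 0.24137015 = 1.5577142 × 10^8.
SE(Ŷ) = √(1.5577142 × 10^8) = 12480.8.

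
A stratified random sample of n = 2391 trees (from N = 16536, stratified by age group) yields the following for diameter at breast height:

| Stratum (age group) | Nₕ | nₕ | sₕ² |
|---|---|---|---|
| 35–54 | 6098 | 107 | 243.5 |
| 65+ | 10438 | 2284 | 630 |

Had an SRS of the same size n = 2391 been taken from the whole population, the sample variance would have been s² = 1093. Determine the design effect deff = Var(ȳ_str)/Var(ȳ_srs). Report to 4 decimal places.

0.9971

Var(ȳ_str) = Σ Wₕ²(1−fₕ)sₕ²/nₕ with Wₕ = Nₕ/16536:
  35–54: (6098/16536)²·(1−107/6098)·243.5/107 = 0.30404719
  65+: (10438/16536)²·(1−2284/10438)·630/2284 = 0.085856172
  → Var(ȳ_str) = 0.38990336.
Var(ȳ_srs) = (1 − 2391/16536)·1093/2391 = 0.3910327.
deff = 0.38990336 / 0.3910327 = 0.9971.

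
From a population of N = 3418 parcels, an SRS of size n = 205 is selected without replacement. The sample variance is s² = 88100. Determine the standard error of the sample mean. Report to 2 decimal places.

20.10

Under SRS without replacement, Var(ȳ) = (1 − f)·s²/n with f = n/N = 205/3418 = 0.05997659.
Var(ȳ) = (1 − 0.05997659)·88100/205 = 0.94002341·429.7561 = 403.98079.
SE(ȳ) = √(403.98079) = 20.10.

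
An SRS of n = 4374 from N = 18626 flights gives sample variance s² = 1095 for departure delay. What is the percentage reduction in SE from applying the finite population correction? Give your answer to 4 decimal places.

f = n/N = 4374/18626 = 0.23483303.
SE_no-fpc = √(s²/n) = 0.50034282; SE_fpc = √((1−f)s²/n) = 0.43766899.
Ratio = √(1−f) = 0.87473823. Reduction = 100·(1 − 0.87473823) = 12.5262%.

12.5262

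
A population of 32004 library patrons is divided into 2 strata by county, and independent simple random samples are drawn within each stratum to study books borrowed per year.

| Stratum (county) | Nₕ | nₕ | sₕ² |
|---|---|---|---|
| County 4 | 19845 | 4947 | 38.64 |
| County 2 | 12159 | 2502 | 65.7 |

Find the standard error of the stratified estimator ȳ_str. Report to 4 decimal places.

Var(ȳ_str) = Σₕ Wₕ²(1 − fₕ)sₕ²/nₕ with Wₕ = Nₕ/N, N = 32004.
County 4: Wₕ = 0.62007874; term = 0.62007874²·(1 − 0.24928193)·38.64/4947 = 0.0022545806.
County 2: Wₕ = 0.37992126; term = 0.37992126²·(1 − 0.20577350)·65.7/2502 = 0.003010299.
Sum = 0.0052648796.
SE = √(0.0052648796) = 0.0726.

0.0726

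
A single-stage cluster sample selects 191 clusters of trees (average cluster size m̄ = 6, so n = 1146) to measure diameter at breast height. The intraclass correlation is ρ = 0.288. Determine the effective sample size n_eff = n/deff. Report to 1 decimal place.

deff = 1 + (6 − 1)·0.288 = 1 + 1.44 = 2.44.
n_eff = 1146 / 2.44 = 469.7.

469.7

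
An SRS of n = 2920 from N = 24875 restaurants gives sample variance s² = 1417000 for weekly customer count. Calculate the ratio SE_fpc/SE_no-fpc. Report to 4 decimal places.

0.9395

f = n/N = 2920/24875 = 0.11738693.
SE_no-fpc = √(s²/n) = 22.028935; SE_fpc = √((1−f)s²/n) = 20.695631.
Ratio = √(1−f) = 0.93947489.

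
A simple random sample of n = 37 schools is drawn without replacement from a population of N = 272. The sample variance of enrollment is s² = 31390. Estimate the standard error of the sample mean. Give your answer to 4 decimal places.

Under SRS without replacement, Var(ȳ) = (1 − f)·s²/n with f = n/N = 37/272 = 0.13602941.
Var(ȳ) = (1 − 0.13602941)·31390/37 = 0.86397059·848.37838 = 732.97397.
SE(ȳ) = √(732.97397) = 27.0735.

27.0735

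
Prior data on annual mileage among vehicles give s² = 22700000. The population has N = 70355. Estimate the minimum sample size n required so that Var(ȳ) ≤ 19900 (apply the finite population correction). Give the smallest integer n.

1123

Without fpc, n₀ = s²/D = 22700000/19900 = 1140.7035.
With fpc, (1 − n/N)·s²/n ≤ D requires n ≥ n₀/(1 + n₀/N) = 1140.7035/(1 + 1140.7035/70355) = 1122.5037.
Rounding up, n = 1123.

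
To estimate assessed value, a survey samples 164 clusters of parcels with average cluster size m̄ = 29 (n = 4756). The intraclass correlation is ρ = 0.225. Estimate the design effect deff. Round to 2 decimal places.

deff = 1 + (29 − 1)·0.225 = 1 + 6.3 = 7.3.

7.30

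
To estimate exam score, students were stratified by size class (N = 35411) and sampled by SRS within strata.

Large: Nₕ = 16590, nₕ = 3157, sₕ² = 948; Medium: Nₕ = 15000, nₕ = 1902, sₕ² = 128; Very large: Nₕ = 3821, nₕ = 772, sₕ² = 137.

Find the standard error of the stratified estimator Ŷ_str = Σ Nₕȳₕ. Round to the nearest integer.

Var(Ŷ_str) = Σₕ Nₕ²(1 − fₕ)sₕ²/nₕ.
Large: 16590²·(1 − 3157/16590)·948/3157 = 6.6919572 × 10^7.
Medium: 15000²·(1 − 1902/15000)·128/1902 = 1.3221956 × 10^7.
Very large: 3821²·(1 − 772/3821)·137/772 = 2.0674629 × 10^6.
Sum = 8.2208991 × 10^7.
SE = √(8.2208991 × 10^7) = 9067.

9067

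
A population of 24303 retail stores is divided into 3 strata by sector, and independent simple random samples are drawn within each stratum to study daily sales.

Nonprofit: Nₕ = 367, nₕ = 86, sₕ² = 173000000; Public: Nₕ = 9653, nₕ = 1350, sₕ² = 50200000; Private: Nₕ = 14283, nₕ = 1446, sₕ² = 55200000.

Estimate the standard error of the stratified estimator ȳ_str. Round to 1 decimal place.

131.3

Var(ȳ_str) = Σₕ Wₕ²(1 − fₕ)sₕ²/nₕ with Wₕ = Nₕ/N, N = 24303.
Nonprofit: Wₕ = 0.01510102; term = 0.01510102²·(1 − 0.23433243)·173000000/86 = 351.237.
Public: Wₕ = 0.39719376; term = 0.39719376²·(1 − 0.13985290)·50200000/1350 = 5046.0032.
Private: Wₕ = 0.58770522; term = 0.58770522²·(1 − 0.10123924)·55200000/1446 = 11850.427.
Sum = 17247.667.
SE = √(17247.667) = 131.3.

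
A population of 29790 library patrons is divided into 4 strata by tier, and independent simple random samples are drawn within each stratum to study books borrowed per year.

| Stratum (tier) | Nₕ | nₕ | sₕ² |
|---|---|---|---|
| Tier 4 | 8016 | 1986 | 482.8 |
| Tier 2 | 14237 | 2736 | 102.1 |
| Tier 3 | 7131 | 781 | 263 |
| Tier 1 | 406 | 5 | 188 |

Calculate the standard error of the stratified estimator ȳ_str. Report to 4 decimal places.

Var(ȳ_str) = Σₕ Wₕ²(1 − fₕ)sₕ²/nₕ with Wₕ = Nₕ/N, N = 29790.
Tier 4: Wₕ = 0.26908359; term = 0.26908359²·(1 − 0.24775449)·482.8/1986 = 0.013241038.
Tier 2: Wₕ = 0.47791205; term = 0.47791205²·(1 − 0.19217532)·102.1/2736 = 0.0068852978.
Tier 3: Wₕ = 0.23937563; term = 0.23937563²·(1 − 0.10952181)·263/781 = 0.01718256.
Tier 1: Wₕ = 0.01362873; term = 0.01362873²·(1 − 0.01231527)·188/5 = 0.0068979056.
Sum = 0.044206801.
SE = √(0.044206801) = 0.2103.

0.2103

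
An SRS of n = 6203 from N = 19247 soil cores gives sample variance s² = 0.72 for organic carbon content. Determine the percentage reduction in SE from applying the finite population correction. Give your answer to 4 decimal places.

f = n/N = 6203/19247 = 0.32228399.
SE_no-fpc = √(s²/n) = 0.010773712; SE_fpc = √((1−f)s²/n) = 0.0088692976.
Ratio = √(1−f) = 0.82323509. Reduction = 100·(1 − 0.82323509) = 17.6765%.

17.6765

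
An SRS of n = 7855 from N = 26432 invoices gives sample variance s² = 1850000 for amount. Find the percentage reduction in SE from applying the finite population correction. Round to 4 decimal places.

16.1655

f = n/N = 7855/26432 = 0.29717766.
SE_no-fpc = √(s²/n) = 15.346621; SE_fpc = √((1−f)s²/n) = 12.865763.
Ratio = √(1−f) = 0.83834500. Reduction = 100·(1 − 0.83834500) = 16.1655%.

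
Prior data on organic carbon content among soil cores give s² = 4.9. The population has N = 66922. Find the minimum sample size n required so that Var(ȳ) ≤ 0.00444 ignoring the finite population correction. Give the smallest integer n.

1104

Without fpc, n₀ = s²/D = 4.9/0.00444 = 1103.6036.
Rounding up, n = 1104.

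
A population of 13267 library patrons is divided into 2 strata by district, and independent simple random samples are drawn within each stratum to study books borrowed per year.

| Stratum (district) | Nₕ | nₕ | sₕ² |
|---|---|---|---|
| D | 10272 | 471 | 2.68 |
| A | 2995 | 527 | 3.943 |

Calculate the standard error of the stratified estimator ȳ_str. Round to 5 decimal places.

Var(ȳ_str) = Σₕ Wₕ²(1 − fₕ)sₕ²/nₕ with Wₕ = Nₕ/N, N = 13267.
D: Wₕ = 0.77425190; term = 0.77425190²·(1 − 0.04585280)·2.68/471 = 0.0032545716.
A: Wₕ = 0.22574810; term = 0.22574810²·(1 − 0.17595993)·3.943/527 = 3.1420471 × 10^-4.
Sum = 0.0035687763.
SE = √(0.0035687763) = 0.05974.

0.05974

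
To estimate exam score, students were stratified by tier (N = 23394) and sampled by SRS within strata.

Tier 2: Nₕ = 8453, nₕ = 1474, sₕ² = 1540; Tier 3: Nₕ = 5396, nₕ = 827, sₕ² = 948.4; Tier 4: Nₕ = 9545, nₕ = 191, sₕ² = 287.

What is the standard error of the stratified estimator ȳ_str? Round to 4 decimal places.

0.6399

Var(ȳ_str) = Σₕ Wₕ²(1 − fₕ)sₕ²/nₕ with Wₕ = Nₕ/N, N = 23394.
Tier 2: Wₕ = 0.36133197; term = 0.36133197²·(1 − 0.17437596)·1540/1474 = 0.11262073.
Tier 3: Wₕ = 0.23065743; term = 0.23065743²·(1 − 0.15326168)·948.4/827 = 0.051661875.
Tier 4: Wₕ = 0.40801060; term = 0.40801060²·(1 − 0.02001048)·287/191 = 0.24513925.
Sum = 0.40942186.
SE = √(0.40942186) = 0.6399.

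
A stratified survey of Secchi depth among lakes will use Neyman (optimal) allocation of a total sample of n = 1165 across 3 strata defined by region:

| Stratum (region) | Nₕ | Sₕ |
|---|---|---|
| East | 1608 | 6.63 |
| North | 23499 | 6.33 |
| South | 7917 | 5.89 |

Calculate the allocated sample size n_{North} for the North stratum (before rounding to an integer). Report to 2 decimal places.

Neyman allocation: nₕ = n·NₕSₕ / Σⱼ NⱼSⱼ.
Σ NⱼSⱼ = 1608·6.63 + 23499·6.33 + 7917·5.89 = 206040.84.
n_{North} = 1165·23499·6.33 / 206040.84 = 841.06.

841.06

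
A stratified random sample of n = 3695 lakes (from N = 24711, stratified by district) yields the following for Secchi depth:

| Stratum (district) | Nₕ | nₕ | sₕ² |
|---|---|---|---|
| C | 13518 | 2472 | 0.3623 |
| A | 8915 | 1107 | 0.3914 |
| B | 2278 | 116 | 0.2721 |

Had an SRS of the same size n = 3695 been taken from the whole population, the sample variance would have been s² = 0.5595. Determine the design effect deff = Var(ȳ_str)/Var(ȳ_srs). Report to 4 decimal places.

Var(ȳ_str) = Σ Wₕ²(1−fₕ)sₕ²/nₕ with Wₕ = Nₕ/24711:
  C: (13518/24711)²·(1−2472/13518)·0.3623/2472 = 3.5839068 × 10^-5
  A: (8915/24711)²·(1−1107/8915)·0.3914/1107 = 4.0304516 × 10^-5
  B: (2278/24711)²·(1−116/2278)·0.2721/116 = 1.891905 × 10^-5
  → Var(ȳ_str) = 9.5062634 × 10^-5.
Var(ȳ_srs) = (1 − 3695/24711)·0.5595/3695 = 1.287791 × 10^-4.
deff = (9.5062634 × 10^-5) / (1.287791 × 10^-4) = 0.7382.

0.7382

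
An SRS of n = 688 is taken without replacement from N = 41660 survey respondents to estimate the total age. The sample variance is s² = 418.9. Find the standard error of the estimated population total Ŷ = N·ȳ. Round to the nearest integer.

Var(Ŷ) = N²·Var(ȳ) = N²·(1 − n/N)·s²/n.
f = 688/41660 = 0.01651464; Var(ȳ) = 0.98348536·418.9/688 = 0.59881107.
Var(Ŷ) = 41660² · 0.59881107 = 1.0392699 × 10^9.
SE(Ŷ) = √(1.0392699 × 10^9) = 32238.

32238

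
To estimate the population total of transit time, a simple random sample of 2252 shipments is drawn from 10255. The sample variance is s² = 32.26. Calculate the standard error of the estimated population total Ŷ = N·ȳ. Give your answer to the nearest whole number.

1084

Var(Ŷ) = N²·Var(ȳ) = N²·(1 − n/N)·s²/n.
f = 2252/10255 = 0.21960020; Var(ȳ) = 0.78039980·32.26/2252 = 0.011179262.
Var(Ŷ) = 10255² · 0.011179262 = 1.1756674 × 10^6.
SE(Ŷ) = √(1.1756674 × 10^6) = 1084.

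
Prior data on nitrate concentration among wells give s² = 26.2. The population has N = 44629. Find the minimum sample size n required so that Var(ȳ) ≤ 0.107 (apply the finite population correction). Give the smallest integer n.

Without fpc, n₀ = s²/D = 26.2/0.107 = 244.8598.
With fpc, (1 − n/N)·s²/n ≤ D requires n ≥ n₀/(1 + n₀/N) = 244.8598/(1 + 244.8598/44629) = 243.5237.
Rounding up, n = 244.

244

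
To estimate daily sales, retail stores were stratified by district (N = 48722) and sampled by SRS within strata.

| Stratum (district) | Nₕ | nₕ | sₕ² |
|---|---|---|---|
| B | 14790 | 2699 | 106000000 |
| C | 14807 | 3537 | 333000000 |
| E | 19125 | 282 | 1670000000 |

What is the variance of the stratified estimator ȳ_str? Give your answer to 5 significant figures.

908600

Var(ȳ_str) = Σₕ Wₕ²(1 − fₕ)sₕ²/nₕ with Wₕ = Nₕ/N, N = 48722.
B: Wₕ = 0.30355897; term = 0.30355897²·(1 − 0.18248817)·106000000/2699 = 2958.5789.
C: Wₕ = 0.30390789; term = 0.30390789²·(1 − 0.23887351)·333000000/3537 = 6618.3534.
E: Wₕ = 0.39253315; term = 0.39253315²·(1 − 0.01474510)·1670000000/282 = 899018.52.
Sum = 908595.45.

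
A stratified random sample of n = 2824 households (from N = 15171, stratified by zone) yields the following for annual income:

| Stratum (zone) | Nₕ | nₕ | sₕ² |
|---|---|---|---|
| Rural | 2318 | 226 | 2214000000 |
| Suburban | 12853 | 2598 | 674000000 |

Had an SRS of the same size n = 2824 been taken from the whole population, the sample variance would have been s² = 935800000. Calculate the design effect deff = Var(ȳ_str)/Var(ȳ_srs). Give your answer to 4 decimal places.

Var(ȳ_str) = Σ Wₕ²(1−fₕ)sₕ²/nₕ with Wₕ = Nₕ/15171:
  Rural: (2318/15171)²·(1−226/2318)·2214000000/226 = 206402.94
  Suburban: (12853/15171)²·(1−2598/12853)·674000000/2598 = 148570.47
  → Var(ȳ_str) = 354973.41.
Var(ȳ_srs) = (1 − 2824/15171)·935800000/2824 = 269690.46.
deff = 354973.41 / 269690.46 = 1.3162.

1.3162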